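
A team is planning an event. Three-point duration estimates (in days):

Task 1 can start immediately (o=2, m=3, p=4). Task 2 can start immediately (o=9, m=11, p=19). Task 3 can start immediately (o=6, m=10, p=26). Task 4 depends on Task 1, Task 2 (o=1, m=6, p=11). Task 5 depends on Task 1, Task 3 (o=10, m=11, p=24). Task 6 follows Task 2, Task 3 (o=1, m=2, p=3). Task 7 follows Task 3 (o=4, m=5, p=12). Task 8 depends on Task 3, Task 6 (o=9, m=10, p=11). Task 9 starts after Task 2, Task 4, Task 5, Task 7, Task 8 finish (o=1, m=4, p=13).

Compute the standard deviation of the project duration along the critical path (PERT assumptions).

te_Task 1 = (2 + 4·3 + 4)/6 = 18/6 = 3; σ²_Task 1 = ((4−2)/6)² = 0.111
te_Task 2 = (9 + 4·11 + 19)/6 = 72/6 = 12; σ²_Task 2 = ((19−9)/6)² = 2.778
te_Task 3 = (6 + 4·10 + 26)/6 = 72/6 = 12; σ²_Task 3 = ((26−6)/6)² = 11.111
te_Task 4 = (1 + 4·6 + 11)/6 = 36/6 = 6; σ²_Task 4 = ((11−1)/6)² = 2.778
te_Task 5 = (10 + 4·11 + 24)/6 = 78/6 = 13; σ²_Task 5 = ((24−10)/6)² = 5.444
te_Task 6 = (1 + 4·2 + 3)/6 = 12/6 = 2; σ²_Task 6 = ((3−1)/6)² = 0.111
te_Task 7 = (4 + 4·5 + 12)/6 = 36/6 = 6; σ²_Task 7 = ((12−4)/6)² = 1.778
te_Task 8 = (9 + 4·10 + 11)/6 = 60/6 = 10; σ²_Task 8 = ((11−9)/6)² = 0.111
te_Task 9 = (1 + 4·4 + 13)/6 = 30/6 = 5; σ²_Task 9 = ((13−1)/6)² = 4.000

Forward pass:
ES_Task 1 = 0; EF_Task 1 = 3
ES_Task 2 = 0; EF_Task 2 = 12
ES_Task 3 = 0; EF_Task 3 = 12
ES_Task 4 = max(EF_Task 1=3, EF_Task 2=12) = 12; EF_Task 4 = 12+6 = 18
ES_Task 5 = max(EF_Task 1=3, EF_Task 3=12) = 12; EF_Task 5 = 12+13 = 25
ES_Task 6 = max(EF_Task 2=12, EF_Task 3=12) = 12; EF_Task 6 = 12+2 = 14
ES_Task 7 = 12; EF_Task 7 = 12+6 = 18
ES_Task 8 = max(EF_Task 3=12, EF_Task 6=14) = 14; EF_Task 8 = 14+10 = 24
ES_Task 9 = max(EF_Task 2=12, EF_Task 4=18, EF_Task 5=25, EF_Task 7=18, EF_Task 8=24) = 25; EF_Task 9 = 25+5 = 30
Expected project duration μ = 30 days. Critical path: Task 3 → Task 5 → Task 9.

Variance along critical path = 11.111 + 5.444 + 4.000 = 20.556
σ = √20.556 = 4.534 days

4.53 days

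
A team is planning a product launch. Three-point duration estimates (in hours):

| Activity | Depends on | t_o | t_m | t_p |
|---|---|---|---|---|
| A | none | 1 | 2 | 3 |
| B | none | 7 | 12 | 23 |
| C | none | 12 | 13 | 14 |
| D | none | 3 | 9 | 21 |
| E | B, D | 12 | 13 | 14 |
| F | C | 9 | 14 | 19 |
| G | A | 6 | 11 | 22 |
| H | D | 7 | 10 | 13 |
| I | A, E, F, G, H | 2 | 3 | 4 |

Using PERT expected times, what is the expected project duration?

te_A = (1 + 4·2 + 3)/6 = 12/6 = 2
te_B = (7 + 4·12 + 23)/6 = 78/6 = 13
te_C = (12 + 4·13 + 14)/6 = 78/6 = 13
te_D = (3 + 4·9 + 21)/6 = 60/6 = 10
te_E = (12 + 4·13 + 14)/6 = 78/6 = 13
te_F = (9 + 4·14 + 19)/6 = 84/6 = 14
te_G = (6 + 4·11 + 22)/6 = 72/6 = 12
te_H = (7 + 4·10 + 13)/6 = 60/6 = 10
te_I = (2 + 4·3 + 4)/6 = 18/6 = 3

Forward pass:
ES_A = 0; EF_A = 2
ES_B = 0; EF_B = 13
ES_C = 0; EF_C = 13
ES_D = 0; EF_D = 10
ES_E = max(EF_B=13, EF_D=10) = 13; EF_E = 13+13 = 26
ES_F = 13; EF_F = 13+14 = 27
ES_G = 2; EF_G = 2+12 = 14
ES_H = 10; EF_H = 10+10 = 20
ES_I = max(EF_A=2, EF_E=26, EF_F=27, EF_G=14, EF_H=20) = 27; EF_I = 27+3 = 30
Expected project duration μ = 30 hours. Critical path: C → F → I.

30 hours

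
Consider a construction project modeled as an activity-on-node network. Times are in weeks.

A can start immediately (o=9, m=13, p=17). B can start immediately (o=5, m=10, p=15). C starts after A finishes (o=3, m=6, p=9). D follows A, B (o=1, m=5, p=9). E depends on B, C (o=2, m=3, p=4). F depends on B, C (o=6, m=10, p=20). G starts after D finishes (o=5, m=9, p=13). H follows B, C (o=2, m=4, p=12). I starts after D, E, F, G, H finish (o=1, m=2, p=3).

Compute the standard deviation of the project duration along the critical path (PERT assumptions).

2.89 weeks

te_A = (9 + 4·13 + 17)/6 = 78/6 = 13; σ²_A = ((17−9)/6)² = 1.778
te_B = (5 + 4·10 + 15)/6 = 60/6 = 10; σ²_B = ((15−5)/6)² = 2.778
te_C = (3 + 4·6 + 9)/6 = 36/6 = 6; σ²_C = ((9−3)/6)² = 1.000
te_D = (1 + 4·5 + 9)/6 = 30/6 = 5; σ²_D = ((9−1)/6)² = 1.778
te_E = (2 + 4·3 + 4)/6 = 18/6 = 3; σ²_E = ((4−2)/6)² = 0.111
te_F = (6 + 4·10 + 20)/6 = 66/6 = 11; σ²_F = ((20−6)/6)² = 5.444
te_G = (5 + 4·9 + 13)/6 = 54/6 = 9; σ²_G = ((13−5)/6)² = 1.778
te_H = (2 + 4·4 + 12)/6 = 30/6 = 5; σ²_H = ((12−2)/6)² = 2.778
te_I = (1 + 4·2 + 3)/6 = 12/6 = 2; σ²_I = ((3−1)/6)² = 0.111

Forward pass:
ES_A = 0; EF_A = 13
ES_B = 0; EF_B = 10
ES_C = 13; EF_C = 13+6 = 19
ES_D = max(EF_A=13, EF_B=10) = 13; EF_D = 13+5 = 18
ES_E = max(EF_B=10, EF_C=19) = 19; EF_E = 19+3 = 22
ES_F = max(EF_B=10, EF_C=19) = 19; EF_F = 19+11 = 30
ES_G = 18; EF_G = 18+9 = 27
ES_H = max(EF_B=10, EF_C=19) = 19; EF_H = 19+5 = 24
ES_I = max(EF_D=18, EF_E=22, EF_F=30, EF_G=27, EF_H=24) = 30; EF_I = 30+2 = 32
Expected project duration μ = 32 weeks. Critical path: A → C → F → I.

Variance along critical path = 1.778 + 1.000 + 5.444 + 0.111 = 8.333
σ = √8.333 = 2.887 weeks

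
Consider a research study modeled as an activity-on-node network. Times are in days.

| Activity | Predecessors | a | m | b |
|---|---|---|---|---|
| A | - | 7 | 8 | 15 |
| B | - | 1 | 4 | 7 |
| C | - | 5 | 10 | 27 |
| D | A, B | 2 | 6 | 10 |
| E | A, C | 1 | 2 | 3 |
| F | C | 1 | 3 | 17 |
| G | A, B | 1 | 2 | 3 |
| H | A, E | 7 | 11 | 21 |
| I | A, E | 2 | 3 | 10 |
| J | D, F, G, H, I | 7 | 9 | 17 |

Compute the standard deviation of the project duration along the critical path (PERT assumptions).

te_A = (7 + 4·8 + 15)/6 = 54/6 = 9; σ²_A = ((15−7)/6)² = 1.778
te_B = (1 + 4·4 + 7)/6 = 24/6 = 4; σ²_B = ((7−1)/6)² = 1.000
te_C = (5 + 4·10 + 27)/6 = 72/6 = 12; σ²_C = ((27−5)/6)² = 13.444
te_D = (2 + 4·6 + 10)/6 = 36/6 = 6; σ²_D = ((10−2)/6)² = 1.778
te_E = (1 + 4·2 + 3)/6 = 12/6 = 2; σ²_E = ((3−1)/6)² = 0.111
te_F = (1 + 4·3 + 17)/6 = 30/6 = 5; σ²_F = ((17−1)/6)² = 7.111
te_G = (1 + 4·2 + 3)/6 = 12/6 = 2; σ²_G = ((3−1)/6)² = 0.111
te_H = (7 + 4·11 + 21)/6 = 72/6 = 12; σ²_H = ((21−7)/6)² = 5.444
te_I = (2 + 4·3 + 10)/6 = 24/6 = 4; σ²_I = ((10−2)/6)² = 1.778
te_J = (7 + 4·9 + 17)/6 = 60/6 = 10; σ²_J = ((17−7)/6)² = 2.778

Forward pass:
ES_A = 0; EF_A = 9
ES_B = 0; EF_B = 4
ES_C = 0; EF_C = 12
ES_D = max(EF_A=9, EF_B=4) = 9; EF_D = 9+6 = 15
ES_E = max(EF_A=9, EF_C=12) = 12; EF_E = 12+2 = 14
ES_F = 12; EF_F = 12+5 = 17
ES_G = max(EF_A=9, EF_B=4) = 9; EF_G = 9+2 = 11
ES_H = max(EF_A=9, EF_E=14) = 14; EF_H = 14+12 = 26
ES_I = max(EF_A=9, EF_E=14) = 14; EF_I = 14+4 = 18
ES_J = max(EF_D=15, EF_F=17, EF_G=11, EF_H=26, EF_I=18) = 26; EF_J = 26+10 = 36
Expected project duration μ = 36 days. Critical path: C → E → H → J.

Variance along critical path = 13.444 + 0.111 + 5.444 + 2.778 = 21.778
σ = √21.778 = 4.667 days

4.67 days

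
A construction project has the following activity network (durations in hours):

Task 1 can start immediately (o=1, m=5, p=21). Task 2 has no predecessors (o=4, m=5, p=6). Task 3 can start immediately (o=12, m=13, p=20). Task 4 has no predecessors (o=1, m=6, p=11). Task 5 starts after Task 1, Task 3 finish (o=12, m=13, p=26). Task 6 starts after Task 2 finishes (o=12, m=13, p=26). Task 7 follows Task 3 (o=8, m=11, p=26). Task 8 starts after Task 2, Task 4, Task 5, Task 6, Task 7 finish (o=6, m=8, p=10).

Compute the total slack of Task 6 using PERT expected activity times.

9 hours

te_Task 1 = (1 + 4·5 + 21)/6 = 42/6 = 7
te_Task 2 = (4 + 4·5 + 6)/6 = 30/6 = 5
te_Task 3 = (12 + 4·13 + 20)/6 = 84/6 = 14
te_Task 4 = (1 + 4·6 + 11)/6 = 36/6 = 6
te_Task 5 = (12 + 4·13 + 26)/6 = 90/6 = 15
te_Task 6 = (12 + 4·13 + 26)/6 = 90/6 = 15
te_Task 7 = (8 + 4·11 + 26)/6 = 78/6 = 13
te_Task 8 = (6 + 4·8 + 10)/6 = 48/6 = 8

Forward pass:
ES_Task 1 = 0; EF_Task 1 = 7
ES_Task 2 = 0; EF_Task 2 = 5
ES_Task 3 = 0; EF_Task 3 = 14
ES_Task 4 = 0; EF_Task 4 = 6
ES_Task 5 = max(EF_Task 1=7, EF_Task 3=14) = 14; EF_Task 5 = 14+15 = 29
ES_Task 6 = 5; EF_Task 6 = 5+15 = 20
ES_Task 7 = 14; EF_Task 7 = 14+13 = 27
ES_Task 8 = max(EF_Task 2=5, EF_Task 4=6, EF_Task 5=29, EF_Task 6=20, EF_Task 7=27) = 29; EF_Task 8 = 29+8 = 37
Expected project duration μ = 37 hours. Critical path: Task 3 → Task 5 → Task 8.

Backward pass:
LF_Task 8 = 37; LS_Task 8 = 37−8 = 29
LF_Task 7 = LS_Task 8 = 29; LS_Task 7 = 29−13 = 16
LF_Task 6 = LS_Task 8 = 29; LS_Task 6 = 29−15 = 14
LF_Task 5 = LS_Task 8 = 29; LS_Task 5 = 29−15 = 14
LF_Task 4 = LS_Task 8 = 29; LS_Task 4 = 29−6 = 23
LF_Task 3 = min(LS_Task 5=14, LS_Task 7=16) = 14; LS_Task 3 = 14−14 = 0
LF_Task 2 = min(LS_Task 6=14, LS_Task 8=29) = 14; LS_Task 2 = 14−5 = 9
LF_Task 1 = LS_Task 5 = 14; LS_Task 1 = 14−7 = 7
Slack_Task 6 = LS_Task 6 − ES_Task 6 = 14 − 5 = 9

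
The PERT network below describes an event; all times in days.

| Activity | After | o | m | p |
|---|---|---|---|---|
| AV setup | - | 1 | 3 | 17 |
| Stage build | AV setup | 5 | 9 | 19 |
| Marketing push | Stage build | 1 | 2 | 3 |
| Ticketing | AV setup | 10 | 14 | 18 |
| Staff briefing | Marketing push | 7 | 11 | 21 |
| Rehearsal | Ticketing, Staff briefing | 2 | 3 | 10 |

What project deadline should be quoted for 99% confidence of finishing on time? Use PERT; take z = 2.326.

te_AV setup = (1 + 4·3 + 17)/6 = 30/6 = 5; σ²_AV setup = ((17−1)/6)² = 7.111
te_Stage build = (5 + 4·9 + 19)/6 = 60/6 = 10; σ²_Stage build = ((19−5)/6)² = 5.444
te_Marketing push = (1 + 4·2 + 3)/6 = 12/6 = 2; σ²_Marketing push = ((3−1)/6)² = 0.111
te_Ticketing = (10 + 4·14 + 18)/6 = 84/6 = 14; σ²_Ticketing = ((18−10)/6)² = 1.778
te_Staff briefing = (7 + 4·11 + 21)/6 = 72/6 = 12; σ²_Staff briefing = ((21−7)/6)² = 5.444
te_Rehearsal = (2 + 4·3 + 10)/6 = 24/6 = 4; σ²_Rehearsal = ((10−2)/6)² = 1.778

Forward pass:
ES_AV setup = 0; EF_AV setup = 5
ES_Stage build = 5; EF_Stage build = 5+10 = 15
ES_Marketing push = 15; EF_Marketing push = 15+2 = 17
ES_Ticketing = 5; EF_Ticketing = 5+14 = 19
ES_Staff briefing = 17; EF_Staff briefing = 17+12 = 29
ES_Rehearsal = max(EF_Ticketing=19, EF_Staff briefing=29) = 29; EF_Rehearsal = 29+4 = 33
Expected project duration μ = 33 days. Critical path: AV setup → Stage build → Marketing push → Staff briefing → Rehearsal.

Variance along critical path = 7.111 + 5.444 + 0.111 + 5.444 + 1.778 = 19.889; σ = 4.460 days.
D = μ + z·σ = 33 + 2.326·4.460 = 43.4 days

43.4 days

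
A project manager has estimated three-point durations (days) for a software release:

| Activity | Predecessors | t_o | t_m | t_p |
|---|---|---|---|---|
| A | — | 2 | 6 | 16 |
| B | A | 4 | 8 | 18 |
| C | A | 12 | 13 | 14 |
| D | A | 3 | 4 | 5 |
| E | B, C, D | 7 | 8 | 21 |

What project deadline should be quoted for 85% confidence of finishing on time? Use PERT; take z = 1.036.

33.4 days

te_A = (2 + 4·6 + 16)/6 = 42/6 = 7; σ²_A = ((16−2)/6)² = 5.444
te_B = (4 + 4·8 + 18)/6 = 54/6 = 9; σ²_B = ((18−4)/6)² = 5.444
te_C = (12 + 4·13 + 14)/6 = 78/6 = 13; σ²_C = ((14−12)/6)² = 0.111
te_D = (3 + 4·4 + 5)/6 = 24/6 = 4; σ²_D = ((5−3)/6)² = 0.111
te_E = (7 + 4·8 + 21)/6 = 60/6 = 10; σ²_E = ((21−7)/6)² = 5.444

Forward pass:
ES_A = 0; EF_A = 7
ES_B = 7; EF_B = 7+9 = 16
ES_C = 7; EF_C = 7+13 = 20
ES_D = 7; EF_D = 7+4 = 11
ES_E = max(EF_B=16, EF_C=20, EF_D=11) = 20; EF_E = 20+10 = 30
Expected project duration μ = 30 days. Critical path: A → C → E.

Variance along critical path = 5.444 + 0.111 + 5.444 = 11.000; σ = 3.317 days.
D = μ + z·σ = 30 + 1.036·3.317 = 33.4 days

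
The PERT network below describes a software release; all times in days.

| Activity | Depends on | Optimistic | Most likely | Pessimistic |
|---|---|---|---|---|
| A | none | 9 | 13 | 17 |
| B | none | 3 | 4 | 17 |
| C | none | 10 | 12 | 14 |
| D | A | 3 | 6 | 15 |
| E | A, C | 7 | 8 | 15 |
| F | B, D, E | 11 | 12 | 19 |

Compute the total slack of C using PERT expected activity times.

te_A = (9 + 4·13 + 17)/6 = 78/6 = 13
te_B = (3 + 4·4 + 17)/6 = 36/6 = 6
te_C = (10 + 4·12 + 14)/6 = 72/6 = 12
te_D = (3 + 4·6 + 15)/6 = 42/6 = 7
te_E = (7 + 4·8 + 15)/6 = 54/6 = 9
te_F = (11 + 4·12 + 19)/6 = 78/6 = 13

Forward pass:
ES_A = 0; EF_A = 13
ES_B = 0; EF_B = 6
ES_C = 0; EF_C = 12
ES_D = 13; EF_D = 13+7 = 20
ES_E = max(EF_A=13, EF_C=12) = 13; EF_E = 13+9 = 22
ES_F = max(EF_B=6, EF_D=20, EF_E=22) = 22; EF_F = 22+13 = 35
Expected project duration μ = 35 days. Critical path: A → E → F.

Backward pass:
LF_F = 35; LS_F = 35−13 = 22
LF_E = LS_F = 22; LS_E = 22−9 = 13
LF_D = LS_F = 22; LS_D = 22−7 = 15
LF_C = LS_E = 13; LS_C = 13−12 = 1
LF_B = LS_F = 22; LS_B = 22−6 = 16
LF_A = min(LS_D=15, LS_E=13) = 13; LS_A = 13−13 = 0
Slack_C = LS_C − ES_C = 1 − 0 = 1

1 days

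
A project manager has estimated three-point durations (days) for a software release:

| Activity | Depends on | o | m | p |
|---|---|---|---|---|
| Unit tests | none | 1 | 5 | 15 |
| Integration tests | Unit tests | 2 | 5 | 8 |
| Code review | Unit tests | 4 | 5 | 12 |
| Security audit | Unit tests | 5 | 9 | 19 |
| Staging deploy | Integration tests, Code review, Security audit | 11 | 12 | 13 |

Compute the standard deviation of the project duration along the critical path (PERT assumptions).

te_Unit tests = (1 + 4·5 + 15)/6 = 36/6 = 6; σ²_Unit tests = ((15−1)/6)² = 5.444
te_Integration tests = (2 + 4·5 + 8)/6 = 30/6 = 5; σ²_Integration tests = ((8−2)/6)² = 1.000
te_Code review = (4 + 4·5 + 12)/6 = 36/6 = 6; σ²_Code review = ((12−4)/6)² = 1.778
te_Security audit = (5 + 4·9 + 19)/6 = 60/6 = 10; σ²_Security audit = ((19−5)/6)² = 5.444
te_Staging deploy = (11 + 4·12 + 13)/6 = 72/6 = 12; σ²_Staging deploy = ((13−11)/6)² = 0.111

Forward pass:
ES_Unit tests = 0; EF_Unit tests = 6
ES_Integration tests = 6; EF_Integration tests = 6+5 = 11
ES_Code review = 6; EF_Code review = 6+6 = 12
ES_Security audit = 6; EF_Security audit = 6+10 = 16
ES_Staging deploy = max(EF_Integration tests=11, EF_Code review=12, EF_Security audit=16) = 16; EF_Staging deploy = 16+12 = 28
Expected project duration μ = 28 days. Critical path: Unit tests → Security audit → Staging deploy.

Variance along critical path = 5.444 + 5.444 + 0.111 = 11.000
σ = √11.000 = 3.317 days

3.32 days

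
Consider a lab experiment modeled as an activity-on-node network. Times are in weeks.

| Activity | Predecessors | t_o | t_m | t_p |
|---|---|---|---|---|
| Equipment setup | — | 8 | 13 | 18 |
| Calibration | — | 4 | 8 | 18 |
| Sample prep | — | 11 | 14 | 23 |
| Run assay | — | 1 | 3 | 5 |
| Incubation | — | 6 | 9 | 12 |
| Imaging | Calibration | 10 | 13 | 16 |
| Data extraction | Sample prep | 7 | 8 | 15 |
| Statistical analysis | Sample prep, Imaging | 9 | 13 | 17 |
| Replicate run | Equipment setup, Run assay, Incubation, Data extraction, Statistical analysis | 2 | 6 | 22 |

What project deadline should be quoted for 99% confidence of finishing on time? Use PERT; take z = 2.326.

53.2 weeks

te_Equipment setup = (8 + 4·13 + 18)/6 = 78/6 = 13; σ²_Equipment setup = ((18−8)/6)² = 2.778
te_Calibration = (4 + 4·8 + 18)/6 = 54/6 = 9; σ²_Calibration = ((18−4)/6)² = 5.444
te_Sample prep = (11 + 4·14 + 23)/6 = 90/6 = 15; σ²_Sample prep = ((23−11)/6)² = 4.000
te_Run assay = (1 + 4·3 + 5)/6 = 18/6 = 3; σ²_Run assay = ((5−1)/6)² = 0.444
te_Incubation = (6 + 4·9 + 12)/6 = 54/6 = 9; σ²_Incubation = ((12−6)/6)² = 1.000
te_Imaging = (10 + 4·13 + 16)/6 = 78/6 = 13; σ²_Imaging = ((16−10)/6)² = 1.000
te_Data extraction = (7 + 4·8 + 15)/6 = 54/6 = 9; σ²_Data extraction = ((15−7)/6)² = 1.778
te_Statistical analysis = (9 + 4·13 + 17)/6 = 78/6 = 13; σ²_Statistical analysis = ((17−9)/6)² = 1.778
te_Replicate run = (2 + 4·6 + 22)/6 = 48/6 = 8; σ²_Replicate run = ((22−2)/6)² = 11.111

Forward pass:
ES_Equipment setup = 0; EF_Equipment setup = 13
ES_Calibration = 0; EF_Calibration = 9
ES_Sample prep = 0; EF_Sample prep = 15
ES_Run assay = 0; EF_Run assay = 3
ES_Incubation = 0; EF_Incubation = 9
ES_Imaging = 9; EF_Imaging = 9+13 = 22
ES_Data extraction = 15; EF_Data extraction = 15+9 = 24
ES_Statistical analysis = max(EF_Sample prep=15, EF_Imaging=22) = 22; EF_Statistical analysis = 22+13 = 35
ES_Replicate run = max(EF_Equipment setup=13, EF_Run assay=3, EF_Incubation=9, EF_Data extraction=24, EF_Statistical analysis=35) = 35; EF_Replicate run = 35+8 = 43
Expected project duration μ = 43 weeks. Critical path: Calibration → Imaging → Statistical analysis → Replicate run.

Variance along critical path = 5.444 + 1.000 + 1.778 + 11.111 = 19.333; σ = 4.397 weeks.
D = μ + z·σ = 43 + 2.326·4.397 = 53.2 weeks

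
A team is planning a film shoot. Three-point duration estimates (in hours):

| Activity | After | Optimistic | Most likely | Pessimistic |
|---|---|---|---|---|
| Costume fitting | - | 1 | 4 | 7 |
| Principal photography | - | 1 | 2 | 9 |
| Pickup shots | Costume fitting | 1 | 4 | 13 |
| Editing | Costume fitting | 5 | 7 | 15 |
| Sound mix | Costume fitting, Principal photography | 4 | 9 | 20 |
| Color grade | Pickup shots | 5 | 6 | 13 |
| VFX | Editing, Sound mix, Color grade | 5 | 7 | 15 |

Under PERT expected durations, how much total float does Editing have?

te_Costume fitting = (1 + 4·4 + 7)/6 = 24/6 = 4
te_Principal photography = (1 + 4·2 + 9)/6 = 18/6 = 3
te_Pickup shots = (1 + 4·4 + 13)/6 = 30/6 = 5
te_Editing = (5 + 4·7 + 15)/6 = 48/6 = 8
te_Sound mix = (4 + 4·9 + 20)/6 = 60/6 = 10
te_Color grade = (5 + 4·6 + 13)/6 = 42/6 = 7
te_VFX = (5 + 4·7 + 15)/6 = 48/6 = 8

Forward pass:
ES_Costume fitting = 0; EF_Costume fitting = 4
ES_Principal photography = 0; EF_Principal photography = 3
ES_Pickup shots = 4; EF_Pickup shots = 4+5 = 9
ES_Editing = 4; EF_Editing = 4+8 = 12
ES_Sound mix = max(EF_Costume fitting=4, EF_Principal photography=3) = 4; EF_Sound mix = 4+10 = 14
ES_Color grade = 9; EF_Color grade = 9+7 = 16
ES_VFX = max(EF_Editing=12, EF_Sound mix=14, EF_Color grade=16) = 16; EF_VFX = 16+8 = 24
Expected project duration μ = 24 hours. Critical path: Costume fitting → Pickup shots → Color grade → VFX.

Backward pass:
LF_VFX = 24; LS_VFX = 24−8 = 16
LF_Color grade = LS_VFX = 16; LS_Color grade = 16−7 = 9
LF_Sound mix = LS_VFX = 16; LS_Sound mix = 16−10 = 6
LF_Editing = LS_VFX = 16; LS_Editing = 16−8 = 8
LF_Pickup shots = LS_Color grade = 9; LS_Pickup shots = 9−5 = 4
LF_Principal photography = LS_Sound mix = 6; LS_Principal photography = 6−3 = 3
LF_Costume fitting = min(LS_Pickup shots=4, LS_Editing=8, LS_Sound mix=6) = 4; LS_Costume fitting = 4−4 = 0
Slack_Editing = LS_Editing − ES_Editing = 8 − 4 = 4

4 hours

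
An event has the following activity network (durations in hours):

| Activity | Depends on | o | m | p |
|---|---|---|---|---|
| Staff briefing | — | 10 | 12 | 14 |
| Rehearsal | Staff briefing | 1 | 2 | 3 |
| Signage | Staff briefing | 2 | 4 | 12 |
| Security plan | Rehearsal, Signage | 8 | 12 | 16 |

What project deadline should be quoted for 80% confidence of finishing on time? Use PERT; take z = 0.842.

te_Staff briefing = (10 + 4·12 + 14)/6 = 72/6 = 12; σ²_Staff briefing = ((14−10)/6)² = 0.444
te_Rehearsal = (1 + 4·2 + 3)/6 = 12/6 = 2; σ²_Rehearsal = ((3−1)/6)² = 0.111
te_Signage = (2 + 4·4 + 12)/6 = 30/6 = 5; σ²_Signage = ((12−2)/6)² = 2.778
te_Security plan = (8 + 4·12 + 16)/6 = 72/6 = 12; σ²_Security plan = ((16−8)/6)² = 1.778

Forward pass:
ES_Staff briefing = 0; EF_Staff briefing = 12
ES_Rehearsal = 12; EF_Rehearsal = 12+2 = 14
ES_Signage = 12; EF_Signage = 12+5 = 17
ES_Security plan = max(EF_Rehearsal=14, EF_Signage=17) = 17; EF_Security plan = 17+12 = 29
Expected project duration μ = 29 hours. Critical path: Staff briefing → Signage → Security plan.

Variance along critical path = 0.444 + 2.778 + 1.778 = 5.000; σ = 2.236 hours.
D = μ + z·σ = 29 + 0.842·2.236 = 30.9 hours

30.9 hours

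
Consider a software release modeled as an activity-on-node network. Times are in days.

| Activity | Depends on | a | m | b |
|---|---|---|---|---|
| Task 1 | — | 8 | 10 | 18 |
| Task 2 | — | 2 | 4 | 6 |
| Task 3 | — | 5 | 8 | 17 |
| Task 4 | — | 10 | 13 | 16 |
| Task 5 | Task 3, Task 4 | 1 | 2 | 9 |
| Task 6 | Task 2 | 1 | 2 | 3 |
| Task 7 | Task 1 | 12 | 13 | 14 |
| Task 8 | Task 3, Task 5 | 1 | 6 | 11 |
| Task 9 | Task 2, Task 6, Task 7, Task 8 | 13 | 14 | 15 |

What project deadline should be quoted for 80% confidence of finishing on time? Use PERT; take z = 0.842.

39.5 days

te_Task 1 = (8 + 4·10 + 18)/6 = 66/6 = 11; σ²_Task 1 = ((18−8)/6)² = 2.778
te_Task 2 = (2 + 4·4 + 6)/6 = 24/6 = 4; σ²_Task 2 = ((6−2)/6)² = 0.444
te_Task 3 = (5 + 4·8 + 17)/6 = 54/6 = 9; σ²_Task 3 = ((17−5)/6)² = 4.000
te_Task 4 = (10 + 4·13 + 16)/6 = 78/6 = 13; σ²_Task 4 = ((16−10)/6)² = 1.000
te_Task 5 = (1 + 4·2 + 9)/6 = 18/6 = 3; σ²_Task 5 = ((9−1)/6)² = 1.778
te_Task 6 = (1 + 4·2 + 3)/6 = 12/6 = 2; σ²_Task 6 = ((3−1)/6)² = 0.111
te_Task 7 = (12 + 4·13 + 14)/6 = 78/6 = 13; σ²_Task 7 = ((14−12)/6)² = 0.111
te_Task 8 = (1 + 4·6 + 11)/6 = 36/6 = 6; σ²_Task 8 = ((11−1)/6)² = 2.778
te_Task 9 = (13 + 4·14 + 15)/6 = 84/6 = 14; σ²_Task 9 = ((15−13)/6)² = 0.111

Forward pass:
ES_Task 1 = 0; EF_Task 1 = 11
ES_Task 2 = 0; EF_Task 2 = 4
ES_Task 3 = 0; EF_Task 3 = 9
ES_Task 4 = 0; EF_Task 4 = 13
ES_Task 5 = max(EF_Task 3=9, EF_Task 4=13) = 13; EF_Task 5 = 13+3 = 16
ES_Task 6 = 4; EF_Task 6 = 4+2 = 6
ES_Task 7 = 11; EF_Task 7 = 11+13 = 24
ES_Task 8 = max(EF_Task 3=9, EF_Task 5=16) = 16; EF_Task 8 = 16+6 = 22
ES_Task 9 = max(EF_Task 2=4, EF_Task 6=6, EF_Task 7=24, EF_Task 8=22) = 24; EF_Task 9 = 24+14 = 38
Expected project duration μ = 38 days. Critical path: Task 1 → Task 7 → Task 9.

Variance along critical path = 2.778 + 0.111 + 0.111 = 3.000; σ = 1.732 days.
D = μ + z·σ = 38 + 0.842·1.732 = 39.5 days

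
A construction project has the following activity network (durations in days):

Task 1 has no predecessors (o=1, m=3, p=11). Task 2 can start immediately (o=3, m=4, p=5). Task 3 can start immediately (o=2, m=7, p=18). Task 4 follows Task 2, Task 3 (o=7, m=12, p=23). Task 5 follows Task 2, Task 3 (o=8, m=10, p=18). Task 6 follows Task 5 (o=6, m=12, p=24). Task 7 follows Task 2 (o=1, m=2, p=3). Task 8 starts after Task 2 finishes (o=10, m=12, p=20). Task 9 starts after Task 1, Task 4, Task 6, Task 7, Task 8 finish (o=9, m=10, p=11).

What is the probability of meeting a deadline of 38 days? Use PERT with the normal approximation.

0.179

te_Task 1 = (1 + 4·3 + 11)/6 = 24/6 = 4; σ²_Task 1 = ((11−1)/6)² = 2.778
te_Task 2 = (3 + 4·4 + 5)/6 = 24/6 = 4; σ²_Task 2 = ((5−3)/6)² = 0.111
te_Task 3 = (2 + 4·7 + 18)/6 = 48/6 = 8; σ²_Task 3 = ((18−2)/6)² = 7.111
te_Task 4 = (7 + 4·12 + 23)/6 = 78/6 = 13; σ²_Task 4 = ((23−7)/6)² = 7.111
te_Task 5 = (8 + 4·10 + 18)/6 = 66/6 = 11; σ²_Task 5 = ((18−8)/6)² = 2.778
te_Task 6 = (6 + 4·12 + 24)/6 = 78/6 = 13; σ²_Task 6 = ((24−6)/6)² = 9.000
te_Task 7 = (1 + 4·2 + 3)/6 = 12/6 = 2; σ²_Task 7 = ((3−1)/6)² = 0.111
te_Task 8 = (10 + 4·12 + 20)/6 = 78/6 = 13; σ²_Task 8 = ((20−10)/6)² = 2.778
te_Task 9 = (9 + 4·10 + 11)/6 = 60/6 = 10; σ²_Task 9 = ((11−9)/6)² = 0.111

Forward pass:
ES_Task 1 = 0; EF_Task 1 = 4
ES_Task 2 = 0; EF_Task 2 = 4
ES_Task 3 = 0; EF_Task 3 = 8
ES_Task 4 = max(EF_Task 2=4, EF_Task 3=8) = 8; EF_Task 4 = 8+13 = 21
ES_Task 5 = max(EF_Task 2=4, EF_Task 3=8) = 8; EF_Task 5 = 8+11 = 19
ES_Task 6 = 19; EF_Task 6 = 19+13 = 32
ES_Task 7 = 4; EF_Task 7 = 4+2 = 6
ES_Task 8 = 4; EF_Task 8 = 4+13 = 17
ES_Task 9 = max(EF_Task 1=4, EF_Task 4=21, EF_Task 6=32, EF_Task 7=6, EF_Task 8=17) = 32; EF_Task 9 = 32+10 = 42
Expected project duration μ = 42 days. Critical path: Task 3 → Task 5 → Task 6 → Task 9.

Variance along critical path = 7.111 + 2.778 + 9.000 + 0.111 = 19.000; σ = √19.000 = 4.359 days.
Z = (38 − 42) / 4.359 = -0.918
P(T ≤ 38) = Φ(-0.918) ≈ 0.179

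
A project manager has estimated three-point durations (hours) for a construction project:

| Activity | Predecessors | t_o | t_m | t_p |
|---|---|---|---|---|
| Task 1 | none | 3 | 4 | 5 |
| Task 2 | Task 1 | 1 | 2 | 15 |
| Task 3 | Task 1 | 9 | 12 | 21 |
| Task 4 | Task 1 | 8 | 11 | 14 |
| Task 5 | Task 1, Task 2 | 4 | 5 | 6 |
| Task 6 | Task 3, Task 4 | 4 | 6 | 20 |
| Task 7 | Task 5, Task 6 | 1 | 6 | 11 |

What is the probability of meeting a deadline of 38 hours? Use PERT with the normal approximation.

te_Task 1 = (3 + 4·4 + 5)/6 = 24/6 = 4; σ²_Task 1 = ((5−3)/6)² = 0.111
te_Task 2 = (1 + 4·2 + 15)/6 = 24/6 = 4; σ²_Task 2 = ((15−1)/6)² = 5.444
te_Task 3 = (9 + 4·12 + 21)/6 = 78/6 = 13; σ²_Task 3 = ((21−9)/6)² = 4.000
te_Task 4 = (8 + 4·11 + 14)/6 = 66/6 = 11; σ²_Task 4 = ((14−8)/6)² = 1.000
te_Task 5 = (4 + 4·5 + 6)/6 = 30/6 = 5; σ²_Task 5 = ((6−4)/6)² = 0.111
te_Task 6 = (4 + 4·6 + 20)/6 = 48/6 = 8; σ²_Task 6 = ((20−4)/6)² = 7.111
te_Task 7 = (1 + 4·6 + 11)/6 = 36/6 = 6; σ²_Task 7 = ((11−1)/6)² = 2.778

Forward pass:
ES_Task 1 = 0; EF_Task 1 = 4
ES_Task 2 = 4; EF_Task 2 = 4+4 = 8
ES_Task 3 = 4; EF_Task 3 = 4+13 = 17
ES_Task 4 = 4; EF_Task 4 = 4+11 = 15
ES_Task 5 = max(EF_Task 1=4, EF_Task 2=8) = 8; EF_Task 5 = 8+5 = 13
ES_Task 6 = max(EF_Task 3=17, EF_Task 4=15) = 17; EF_Task 6 = 17+8 = 25
ES_Task 7 = max(EF_Task 5=13, EF_Task 6=25) = 25; EF_Task 7 = 25+6 = 31
Expected project duration μ = 31 hours. Critical path: Task 1 → Task 3 → Task 6 → Task 7.

Variance along critical path = 0.111 + 4.000 + 7.111 + 2.778 = 14.000; σ = √14.000 = 3.742 hours.
Z = (38 − 31) / 3.742 = 1.871
P(T ≤ 38) = Φ(1.871) ≈ 0.969

0.969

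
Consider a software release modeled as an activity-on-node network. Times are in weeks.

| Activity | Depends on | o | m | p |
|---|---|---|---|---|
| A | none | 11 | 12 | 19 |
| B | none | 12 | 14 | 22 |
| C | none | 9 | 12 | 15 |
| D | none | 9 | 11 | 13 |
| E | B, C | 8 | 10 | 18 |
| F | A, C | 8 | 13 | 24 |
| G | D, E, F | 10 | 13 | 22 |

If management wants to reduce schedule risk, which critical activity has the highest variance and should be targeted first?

F

te_A = (11 + 4·12 + 19)/6 = 78/6 = 13; σ²_A = ((19−11)/6)² = 1.778
te_B = (12 + 4·14 + 22)/6 = 90/6 = 15; σ²_B = ((22−12)/6)² = 2.778
te_C = (9 + 4·12 + 15)/6 = 72/6 = 12; σ²_C = ((15−9)/6)² = 1.000
te_D = (9 + 4·11 + 13)/6 = 66/6 = 11; σ²_D = ((13−9)/6)² = 0.444
te_E = (8 + 4·10 + 18)/6 = 66/6 = 11; σ²_E = ((18−8)/6)² = 2.778
te_F = (8 + 4·13 + 24)/6 = 84/6 = 14; σ²_F = ((24−8)/6)² = 7.111
te_G = (10 + 4·13 + 22)/6 = 84/6 = 14; σ²_G = ((22−10)/6)² = 4.000

Forward pass:
ES_A = 0; EF_A = 13
ES_B = 0; EF_B = 15
ES_C = 0; EF_C = 12
ES_D = 0; EF_D = 11
ES_E = max(EF_B=15, EF_C=12) = 15; EF_E = 15+11 = 26
ES_F = max(EF_A=13, EF_C=12) = 13; EF_F = 13+14 = 27
ES_G = max(EF_D=11, EF_E=26, EF_F=27) = 27; EF_G = 27+14 = 41
Expected project duration μ = 41 weeks. Critical path: A → F → G.

Variances on critical path: σ²_A=1.778, σ²_F=7.111, σ²_G=4.000.
Largest is σ²_F = 7.111.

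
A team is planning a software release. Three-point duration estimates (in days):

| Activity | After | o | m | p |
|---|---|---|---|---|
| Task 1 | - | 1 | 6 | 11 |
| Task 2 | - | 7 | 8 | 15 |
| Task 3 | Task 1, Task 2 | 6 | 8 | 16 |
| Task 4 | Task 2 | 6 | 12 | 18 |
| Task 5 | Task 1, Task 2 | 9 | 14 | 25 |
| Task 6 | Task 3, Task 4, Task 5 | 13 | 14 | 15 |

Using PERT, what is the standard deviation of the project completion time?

te_Task 1 = (1 + 4·6 + 11)/6 = 36/6 = 6; σ²_Task 1 = ((11−1)/6)² = 2.778
te_Task 2 = (7 + 4·8 + 15)/6 = 54/6 = 9; σ²_Task 2 = ((15−7)/6)² = 1.778
te_Task 3 = (6 + 4·8 + 16)/6 = 54/6 = 9; σ²_Task 3 = ((16−6)/6)² = 2.778
te_Task 4 = (6 + 4·12 + 18)/6 = 72/6 = 12; σ²_Task 4 = ((18−6)/6)² = 4.000
te_Task 5 = (9 + 4·14 + 25)/6 = 90/6 = 15; σ²_Task 5 = ((25−9)/6)² = 7.111
te_Task 6 = (13 + 4·14 + 15)/6 = 84/6 = 14; σ²_Task 6 = ((15−13)/6)² = 0.111

Forward pass:
ES_Task 1 = 0; EF_Task 1 = 6
ES_Task 2 = 0; EF_Task 2 = 9
ES_Task 3 = max(EF_Task 1=6, EF_Task 2=9) = 9; EF_Task 3 = 9+9 = 18
ES_Task 4 = 9; EF_Task 4 = 9+12 = 21
ES_Task 5 = max(EF_Task 1=6, EF_Task 2=9) = 9; EF_Task 5 = 9+15 = 24
ES_Task 6 = max(EF_Task 3=18, EF_Task 4=21, EF_Task 5=24) = 24; EF_Task 6 = 24+14 = 38
Expected project duration μ = 38 days. Critical path: Task 2 → Task 5 → Task 6.

Variance along critical path = 1.778 + 7.111 + 0.111 = 9.000
σ = √9.000 = 3.000 days

3.00 days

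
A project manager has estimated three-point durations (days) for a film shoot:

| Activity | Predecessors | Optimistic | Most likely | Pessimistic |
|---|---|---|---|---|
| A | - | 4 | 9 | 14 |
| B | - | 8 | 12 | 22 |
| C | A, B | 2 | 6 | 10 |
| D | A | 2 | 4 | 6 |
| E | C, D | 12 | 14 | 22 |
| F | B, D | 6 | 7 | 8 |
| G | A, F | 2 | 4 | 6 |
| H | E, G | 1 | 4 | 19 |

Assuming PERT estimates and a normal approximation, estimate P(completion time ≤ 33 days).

0.054

te_A = (4 + 4·9 + 14)/6 = 54/6 = 9; σ²_A = ((14−4)/6)² = 2.778
te_B = (8 + 4·12 + 22)/6 = 78/6 = 13; σ²_B = ((22−8)/6)² = 5.444
te_C = (2 + 4·6 + 10)/6 = 36/6 = 6; σ²_C = ((10−2)/6)² = 1.778
te_D = (2 + 4·4 + 6)/6 = 24/6 = 4; σ²_D = ((6−2)/6)² = 0.444
te_E = (12 + 4·14 + 22)/6 = 90/6 = 15; σ²_E = ((22−12)/6)² = 2.778
te_F = (6 + 4·7 + 8)/6 = 42/6 = 7; σ²_F = ((8−6)/6)² = 0.111
te_G = (2 + 4·4 + 6)/6 = 24/6 = 4; σ²_G = ((6−2)/6)² = 0.444
te_H = (1 + 4·4 + 19)/6 = 36/6 = 6; σ²_H = ((19−1)/6)² = 9.000

Forward pass:
ES_A = 0; EF_A = 9
ES_B = 0; EF_B = 13
ES_C = max(EF_A=9, EF_B=13) = 13; EF_C = 13+6 = 19
ES_D = 9; EF_D = 9+4 = 13
ES_E = max(EF_C=19, EF_D=13) = 19; EF_E = 19+15 = 34
ES_F = max(EF_B=13, EF_D=13) = 13; EF_F = 13+7 = 20
ES_G = max(EF_A=9, EF_F=20) = 20; EF_G = 20+4 = 24
ES_H = max(EF_E=34, EF_G=24) = 34; EF_H = 34+6 = 40
Expected project duration μ = 40 days. Critical path: B → C → E → H.

Variance along critical path = 5.444 + 1.778 + 2.778 + 9.000 = 19.000; σ = √19.000 = 4.359 days.
Z = (33 − 40) / 4.359 = -1.606
P(T ≤ 33) = Φ(-1.606) ≈ 0.054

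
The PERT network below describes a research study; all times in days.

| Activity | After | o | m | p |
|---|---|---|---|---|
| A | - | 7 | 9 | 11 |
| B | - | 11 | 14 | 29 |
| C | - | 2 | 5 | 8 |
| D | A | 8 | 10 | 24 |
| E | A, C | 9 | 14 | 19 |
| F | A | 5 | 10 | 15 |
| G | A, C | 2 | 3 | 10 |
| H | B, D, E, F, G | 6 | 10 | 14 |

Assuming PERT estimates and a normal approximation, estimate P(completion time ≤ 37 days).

te_A = (7 + 4·9 + 11)/6 = 54/6 = 9; σ²_A = ((11−7)/6)² = 0.444
te_B = (11 + 4·14 + 29)/6 = 96/6 = 16; σ²_B = ((29−11)/6)² = 9.000
te_C = (2 + 4·5 + 8)/6 = 30/6 = 5; σ²_C = ((8−2)/6)² = 1.000
te_D = (8 + 4·10 + 24)/6 = 72/6 = 12; σ²_D = ((24−8)/6)² = 7.111
te_E = (9 + 4·14 + 19)/6 = 84/6 = 14; σ²_E = ((19−9)/6)² = 2.778
te_F = (5 + 4·10 + 15)/6 = 60/6 = 10; σ²_F = ((15−5)/6)² = 2.778
te_G = (2 + 4·3 + 10)/6 = 24/6 = 4; σ²_G = ((10−2)/6)² = 1.778
te_H = (6 + 4·10 + 14)/6 = 60/6 = 10; σ²_H = ((14−6)/6)² = 1.778

Forward pass:
ES_A = 0; EF_A = 9
ES_B = 0; EF_B = 16
ES_C = 0; EF_C = 5
ES_D = 9; EF_D = 9+12 = 21
ES_E = max(EF_A=9, EF_C=5) = 9; EF_E = 9+14 = 23
ES_F = 9; EF_F = 9+10 = 19
ES_G = max(EF_A=9, EF_C=5) = 9; EF_G = 9+4 = 13
ES_H = max(EF_B=16, EF_D=21, EF_E=23, EF_F=19, EF_G=13) = 23; EF_H = 23+10 = 33
Expected project duration μ = 33 days. Critical path: A → E → H.

Variance along critical path = 0.444 + 2.778 + 1.778 = 5.000; σ = √5.000 = 2.236 days.
Z = (37 − 33) / 2.236 = 1.789
P(T ≤ 37) = Φ(1.789) ≈ 0.963

0.963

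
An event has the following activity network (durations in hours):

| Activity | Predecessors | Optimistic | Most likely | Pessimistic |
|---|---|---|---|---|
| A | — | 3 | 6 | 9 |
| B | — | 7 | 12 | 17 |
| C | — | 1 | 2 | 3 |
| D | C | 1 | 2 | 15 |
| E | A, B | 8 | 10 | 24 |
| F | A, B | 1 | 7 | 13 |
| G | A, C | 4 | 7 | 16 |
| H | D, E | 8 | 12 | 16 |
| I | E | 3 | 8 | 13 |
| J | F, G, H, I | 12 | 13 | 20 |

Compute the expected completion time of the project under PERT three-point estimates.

te_A = (3 + 4·6 + 9)/6 = 36/6 = 6
te_B = (7 + 4·12 + 17)/6 = 72/6 = 12
te_C = (1 + 4·2 + 3)/6 = 12/6 = 2
te_D = (1 + 4·2 + 15)/6 = 24/6 = 4
te_E = (8 + 4·10 + 24)/6 = 72/6 = 12
te_F = (1 + 4·7 + 13)/6 = 42/6 = 7
te_G = (4 + 4·7 + 16)/6 = 48/6 = 8
te_H = (8 + 4·12 + 16)/6 = 72/6 = 12
te_I = (3 + 4·8 + 13)/6 = 48/6 = 8
te_J = (12 + 4·13 + 20)/6 = 84/6 = 14

Forward pass:
ES_A = 0; EF_A = 6
ES_B = 0; EF_B = 12
ES_C = 0; EF_C = 2
ES_D = 2; EF_D = 2+4 = 6
ES_E = max(EF_A=6, EF_B=12) = 12; EF_E = 12+12 = 24
ES_F = max(EF_A=6, EF_B=12) = 12; EF_F = 12+7 = 19
ES_G = max(EF_A=6, EF_C=2) = 6; EF_G = 6+8 = 14
ES_H = max(EF_D=6, EF_E=24) = 24; EF_H = 24+12 = 36
ES_I = 24; EF_I = 24+8 = 32
ES_J = max(EF_F=19, EF_G=14, EF_H=36, EF_I=32) = 36; EF_J = 36+14 = 50
Expected project duration μ = 50 hours. Critical path: B → E → H → J.

50 hours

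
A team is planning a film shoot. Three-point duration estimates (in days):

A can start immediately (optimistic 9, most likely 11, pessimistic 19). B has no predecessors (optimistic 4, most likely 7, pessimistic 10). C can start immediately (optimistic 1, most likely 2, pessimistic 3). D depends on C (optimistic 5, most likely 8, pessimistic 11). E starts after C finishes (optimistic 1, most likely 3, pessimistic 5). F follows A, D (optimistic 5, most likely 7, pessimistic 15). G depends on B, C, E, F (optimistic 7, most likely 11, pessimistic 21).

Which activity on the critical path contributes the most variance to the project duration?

G

te_A = (9 + 4·11 + 19)/6 = 72/6 = 12; σ²_A = ((19−9)/6)² = 2.778
te_B = (4 + 4·7 + 10)/6 = 42/6 = 7; σ²_B = ((10−4)/6)² = 1.000
te_C = (1 + 4·2 + 3)/6 = 12/6 = 2; σ²_C = ((3−1)/6)² = 0.111
te_D = (5 + 4·8 + 11)/6 = 48/6 = 8; σ²_D = ((11−5)/6)² = 1.000
te_E = (1 + 4·3 + 5)/6 = 18/6 = 3; σ²_E = ((5−1)/6)² = 0.444
te_F = (5 + 4·7 + 15)/6 = 48/6 = 8; σ²_F = ((15−5)/6)² = 2.778
te_G = (7 + 4·11 + 21)/6 = 72/6 = 12; σ²_G = ((21−7)/6)² = 5.444

Forward pass:
ES_A = 0; EF_A = 12
ES_B = 0; EF_B = 7
ES_C = 0; EF_C = 2
ES_D = 2; EF_D = 2+8 = 10
ES_E = 2; EF_E = 2+3 = 5
ES_F = max(EF_A=12, EF_D=10) = 12; EF_F = 12+8 = 20
ES_G = max(EF_B=7, EF_C=2, EF_E=5, EF_F=20) = 20; EF_G = 20+12 = 32
Expected project duration μ = 32 days. Critical path: A → F → G.

Variances on critical path: σ²_A=2.778, σ²_F=2.778, σ²_G=5.444.
Largest is σ²_G = 5.444.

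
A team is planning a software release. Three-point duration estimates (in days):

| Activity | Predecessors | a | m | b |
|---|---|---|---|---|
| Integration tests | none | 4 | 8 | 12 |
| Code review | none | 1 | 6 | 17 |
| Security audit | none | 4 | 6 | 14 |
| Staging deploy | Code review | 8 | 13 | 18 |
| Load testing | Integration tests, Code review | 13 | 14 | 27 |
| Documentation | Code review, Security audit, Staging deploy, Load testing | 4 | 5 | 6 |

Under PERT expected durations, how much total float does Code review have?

1 days

te_Integration tests = (4 + 4·8 + 12)/6 = 48/6 = 8
te_Code review = (1 + 4·6 + 17)/6 = 42/6 = 7
te_Security audit = (4 + 4·6 + 14)/6 = 42/6 = 7
te_Staging deploy = (8 + 4·13 + 18)/6 = 78/6 = 13
te_Load testing = (13 + 4·14 + 27)/6 = 96/6 = 16
te_Documentation = (4 + 4·5 + 6)/6 = 30/6 = 5

Forward pass:
ES_Integration tests = 0; EF_Integration tests = 8
ES_Code review = 0; EF_Code review = 7
ES_Security audit = 0; EF_Security audit = 7
ES_Staging deploy = 7; EF_Staging deploy = 7+13 = 20
ES_Load testing = max(EF_Integration tests=8, EF_Code review=7) = 8; EF_Load testing = 8+16 = 24
ES_Documentation = max(EF_Code review=7, EF_Security audit=7, EF_Staging deploy=20, EF_Load testing=24) = 24; EF_Documentation = 24+5 = 29
Expected project duration μ = 29 days. Critical path: Integration tests → Load testing → Documentation.

Backward pass:
LF_Documentation = 29; LS_Documentation = 29−5 = 24
LF_Load testing = LS_Documentation = 24; LS_Load testing = 24−16 = 8
LF_Staging deploy = LS_Documentation = 24; LS_Staging deploy = 24−13 = 11
LF_Security audit = LS_Documentation = 24; LS_Security audit = 24−7 = 17
LF_Code review = min(LS_Staging deploy=11, LS_Load testing=8, LS_Documentation=24) = 8; LS_Code review = 8−7 = 1
LF_Integration tests = LS_Load testing = 8; LS_Integration tests = 8−8 = 0
Slack_Code review = LS_Code review − ES_Code review = 1 − 0 = 1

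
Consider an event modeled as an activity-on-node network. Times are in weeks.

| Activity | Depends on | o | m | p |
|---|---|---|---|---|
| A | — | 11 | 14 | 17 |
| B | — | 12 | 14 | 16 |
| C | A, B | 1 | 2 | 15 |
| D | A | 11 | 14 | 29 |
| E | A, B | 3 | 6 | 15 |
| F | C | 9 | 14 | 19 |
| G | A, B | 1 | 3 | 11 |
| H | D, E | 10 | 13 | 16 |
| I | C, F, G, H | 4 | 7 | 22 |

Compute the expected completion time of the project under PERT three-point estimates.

te_A = (11 + 4·14 + 17)/6 = 84/6 = 14
te_B = (12 + 4·14 + 16)/6 = 84/6 = 14
te_C = (1 + 4·2 + 15)/6 = 24/6 = 4
te_D = (11 + 4·14 + 29)/6 = 96/6 = 16
te_E = (3 + 4·6 + 15)/6 = 42/6 = 7
te_F = (9 + 4·14 + 19)/6 = 84/6 = 14
te_G = (1 + 4·3 + 11)/6 = 24/6 = 4
te_H = (10 + 4·13 + 16)/6 = 78/6 = 13
te_I = (4 + 4·7 + 22)/6 = 54/6 = 9

Forward pass:
ES_A = 0; EF_A = 14
ES_B = 0; EF_B = 14
ES_C = max(EF_A=14, EF_B=14) = 14; EF_C = 14+4 = 18
ES_D = 14; EF_D = 14+16 = 30
ES_E = max(EF_A=14, EF_B=14) = 14; EF_E = 14+7 = 21
ES_F = 18; EF_F = 18+14 = 32
ES_G = max(EF_A=14, EF_B=14) = 14; EF_G = 14+4 = 18
ES_H = max(EF_D=30, EF_E=21) = 30; EF_H = 30+13 = 43
ES_I = max(EF_C=18, EF_F=32, EF_G=18, EF_H=43) = 43; EF_I = 43+9 = 52
Expected project duration μ = 52 weeks. Critical path: A → D → H → I.

52 weeks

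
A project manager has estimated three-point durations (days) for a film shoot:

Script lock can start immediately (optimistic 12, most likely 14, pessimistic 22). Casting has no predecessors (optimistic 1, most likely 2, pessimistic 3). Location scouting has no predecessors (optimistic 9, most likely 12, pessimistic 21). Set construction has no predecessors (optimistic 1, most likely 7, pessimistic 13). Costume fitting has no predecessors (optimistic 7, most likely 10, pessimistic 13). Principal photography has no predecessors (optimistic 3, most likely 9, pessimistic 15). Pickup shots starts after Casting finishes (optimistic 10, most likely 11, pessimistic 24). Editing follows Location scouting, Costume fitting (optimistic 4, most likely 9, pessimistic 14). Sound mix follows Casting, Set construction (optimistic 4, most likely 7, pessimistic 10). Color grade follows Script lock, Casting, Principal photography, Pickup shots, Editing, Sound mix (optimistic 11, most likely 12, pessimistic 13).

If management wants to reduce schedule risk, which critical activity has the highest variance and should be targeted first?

Location scouting

te_Script lock = (12 + 4·14 + 22)/6 = 90/6 = 15; σ²_Script lock = ((22−12)/6)² = 2.778
te_Casting = (1 + 4·2 + 3)/6 = 12/6 = 2; σ²_Casting = ((3−1)/6)² = 0.111
te_Location scouting = (9 + 4·12 + 21)/6 = 78/6 = 13; σ²_Location scouting = ((21−9)/6)² = 4.000
te_Set construction = (1 + 4·7 + 13)/6 = 42/6 = 7; σ²_Set construction = ((13−1)/6)² = 4.000
te_Costume fitting = (7 + 4·10 + 13)/6 = 60/6 = 10; σ²_Costume fitting = ((13−7)/6)² = 1.000
te_Principal photography = (3 + 4·9 + 15)/6 = 54/6 = 9; σ²_Principal photography = ((15−3)/6)² = 4.000
te_Pickup shots = (10 + 4·11 + 24)/6 = 78/6 = 13; σ²_Pickup shots = ((24−10)/6)² = 5.444
te_Editing = (4 + 4·9 + 14)/6 = 54/6 = 9; σ²_Editing = ((14−4)/6)² = 2.778
te_Sound mix = (4 + 4·7 + 10)/6 = 42/6 = 7; σ²_Sound mix = ((10−4)/6)² = 1.000
te_Color grade = (11 + 4·12 + 13)/6 = 72/6 = 12; σ²_Color grade = ((13−11)/6)² = 0.111

Forward pass:
ES_Script lock = 0; EF_Script lock = 15
ES_Casting = 0; EF_Casting = 2
ES_Location scouting = 0; EF_Location scouting = 13
ES_Set construction = 0; EF_Set construction = 7
ES_Costume fitting = 0; EF_Costume fitting = 10
ES_Principal photography = 0; EF_Principal photography = 9
ES_Pickup shots = 2; EF_Pickup shots = 2+13 = 15
ES_Editing = max(EF_Location scouting=13, EF_Costume fitting=10) = 13; EF_Editing = 13+9 = 22
ES_Sound mix = max(EF_Casting=2, EF_Set construction=7) = 7; EF_Sound mix = 7+7 = 14
ES_Color grade = max(EF_Script lock=15, EF_Casting=2, EF_Principal photography=9, EF_Pickup shots=15, EF_Editing=22, EF_Sound mix=14) = 22; EF_Color grade = 22+12 = 34
Expected project duration μ = 34 days. Critical path: Location scouting → Editing → Color grade.

Variances on critical path: σ²_Location scouting=4.000, σ²_Editing=2.778, σ²_Color grade=0.111.
Largest is σ²_Location scouting = 4.000.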